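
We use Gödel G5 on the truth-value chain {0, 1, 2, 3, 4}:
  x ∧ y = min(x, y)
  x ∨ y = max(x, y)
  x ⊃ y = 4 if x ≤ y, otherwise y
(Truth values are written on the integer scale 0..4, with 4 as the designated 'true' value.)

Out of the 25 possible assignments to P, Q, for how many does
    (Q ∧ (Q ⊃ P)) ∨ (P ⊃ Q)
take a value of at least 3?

value 4: 15 assignments (counts)
value 3: 1 assignment (counts)
value 2: 2 assignments
value 1: 3 assignments
value 0: 4 assignments
So 16 of the 25 assignments meet the threshold.

16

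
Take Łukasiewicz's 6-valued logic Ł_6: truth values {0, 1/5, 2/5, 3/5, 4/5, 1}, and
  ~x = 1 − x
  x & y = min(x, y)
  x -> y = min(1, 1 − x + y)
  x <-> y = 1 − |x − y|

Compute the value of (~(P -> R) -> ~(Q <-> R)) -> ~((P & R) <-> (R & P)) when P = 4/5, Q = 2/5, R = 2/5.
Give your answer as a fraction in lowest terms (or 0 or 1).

2/5

P -> R = 4/5 -> 2/5 = 3/5
~(P -> R) = ~3/5 = 2/5
Q <-> R = 2/5 <-> 2/5 = 1
~(Q <-> R) = ~1 = 0
~(P -> R) -> ~(Q <-> R) = 2/5 -> 0 = 3/5
P & R = 4/5 & 2/5 = 2/5
R & P = 2/5 & 4/5 = 2/5
(P & R) <-> (R & P) = 2/5 <-> 2/5 = 1
~((P & R) <-> (R & P)) = ~1 = 0
(~(P -> R) -> ~(Q <-> R)) -> ~((P & R) <-> (R & P)) = 3/5 -> 0 = 2/5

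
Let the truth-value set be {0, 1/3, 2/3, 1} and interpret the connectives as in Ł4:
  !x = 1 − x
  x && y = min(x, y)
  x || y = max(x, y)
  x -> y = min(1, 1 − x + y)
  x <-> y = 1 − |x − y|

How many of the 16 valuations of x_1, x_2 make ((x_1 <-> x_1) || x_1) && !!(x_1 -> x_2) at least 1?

10

x_1 = 0, x_2 = 0 ↦ 1  ≥
x_1 = 0, x_2 = 1/3 ↦ 1  ≥
x_1 = 0, x_2 = 2/3 ↦ 1  ≥
x_1 = 0, x_2 = 1 ↦ 1  ≥
x_1 = 1/3, x_2 = 0 ↦ 2/3  <
x_1 = 1/3, x_2 = 1/3 ↦ 1  ≥
x_1 = 1/3, x_2 = 2/3 ↦ 1  ≥
x_1 = 1/3, x_2 = 1 ↦ 1  ≥
x_1 = 2/3, x_2 = 0 ↦ 1/3  <
x_1 = 2/3, x_2 = 1/3 ↦ 2/3  <
x_1 = 2/3, x_2 = 2/3 ↦ 1  ≥
x_1 = 2/3, x_2 = 1 ↦ 1  ≥
x_1 = 1, x_2 = 0 ↦ 0  <
x_1 = 1, x_2 = 1/3 ↦ 1/3  <
x_1 = 1, x_2 = 2/3 ↦ 2/3  <
x_1 = 1, x_2 = 1 ↦ 1  ≥
So 10 of the 16 assignments meet the threshold.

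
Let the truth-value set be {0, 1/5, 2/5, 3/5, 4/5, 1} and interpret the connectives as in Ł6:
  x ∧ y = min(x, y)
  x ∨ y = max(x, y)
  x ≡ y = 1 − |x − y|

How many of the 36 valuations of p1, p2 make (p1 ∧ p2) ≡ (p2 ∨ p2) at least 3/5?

value 1: 21 assignments (counts)
value 4/5: 5 assignments (counts)
value 3/5: 4 assignments (counts)
value 2/5: 3 assignments
value 1/5: 2 assignments
value 0: 1 assignment
So 30 of the 36 assignments meet the threshold.

30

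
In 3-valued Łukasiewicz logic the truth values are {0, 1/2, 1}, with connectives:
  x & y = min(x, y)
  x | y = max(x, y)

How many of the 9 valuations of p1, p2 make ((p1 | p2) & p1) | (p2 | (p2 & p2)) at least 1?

5

p1 = 0, p2 = 0 ↦ 0  <
p1 = 0, p2 = 1/2 ↦ 1/2  <
p1 = 0, p2 = 1 ↦ 1  ≥
p1 = 1/2, p2 = 0 ↦ 1/2  <
p1 = 1/2, p2 = 1/2 ↦ 1/2  <
p1 = 1/2, p2 = 1 ↦ 1  ≥
p1 = 1, p2 = 0 ↦ 1  ≥
p1 = 1, p2 = 1/2 ↦ 1  ≥
p1 = 1, p2 = 1 ↦ 1  ≥
So 5 of the 9 assignments meet the threshold.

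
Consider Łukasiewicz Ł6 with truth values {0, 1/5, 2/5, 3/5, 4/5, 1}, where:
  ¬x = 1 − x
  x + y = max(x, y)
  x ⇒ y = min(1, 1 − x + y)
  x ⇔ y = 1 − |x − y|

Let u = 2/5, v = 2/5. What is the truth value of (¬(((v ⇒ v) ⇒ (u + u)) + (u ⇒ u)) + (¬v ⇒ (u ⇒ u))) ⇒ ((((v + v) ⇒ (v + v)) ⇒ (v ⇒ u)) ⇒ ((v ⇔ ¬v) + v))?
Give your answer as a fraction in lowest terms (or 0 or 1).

4/5

v ⇒ v = 2/5 ⇒ 2/5 = 1
u + u = 2/5 + 2/5 = 2/5
(v ⇒ v) ⇒ (u + u) = 1 ⇒ 2/5 = 2/5
u ⇒ u = 2/5 ⇒ 2/5 = 1
((v ⇒ v) ⇒ (u + u)) + (u ⇒ u) = 2/5 + 1 = 1
¬(((v ⇒ v) ⇒ (u + u)) + (u ⇒ u)) = ¬1 = 0
¬v = ¬2/5 = 3/5
u ⇒ u = 2/5 ⇒ 2/5 = 1
¬v ⇒ (u ⇒ u) = 3/5 ⇒ 1 = 1
¬(((v ⇒ v) ⇒ (u + u)) + (u ⇒ u)) + (¬v ⇒ (u ⇒ u)) = 0 + 1 = 1
v + v = 2/5 + 2/5 = 2/5
v + v = 2/5 + 2/5 = 2/5
(v + v) ⇒ (v + v) = 2/5 ⇒ 2/5 = 1
v ⇒ u = 2/5 ⇒ 2/5 = 1
((v + v) ⇒ (v + v)) ⇒ (v ⇒ u) = 1 ⇒ 1 = 1
¬v = ¬2/5 = 3/5
v ⇔ ¬v = 2/5 ⇔ 3/5 = 4/5
(v ⇔ ¬v) + v = 4/5 + 2/5 = 4/5
(((v + v) ⇒ (v + v)) ⇒ (v ⇒ u)) ⇒ ((v ⇔ ¬v) + v) = 1 ⇒ 4/5 = 4/5
(¬(((v ⇒ v) ⇒ (u + u)) + (u ⇒ u)) + (¬v ⇒ (u ⇒ u))) ⇒ ((((v + v) ⇒ (v + v)) ⇒ (v ⇒ u)) ⇒ ((v ⇔ ¬v) + v)) = 1 ⇒ 4/5 = 4/5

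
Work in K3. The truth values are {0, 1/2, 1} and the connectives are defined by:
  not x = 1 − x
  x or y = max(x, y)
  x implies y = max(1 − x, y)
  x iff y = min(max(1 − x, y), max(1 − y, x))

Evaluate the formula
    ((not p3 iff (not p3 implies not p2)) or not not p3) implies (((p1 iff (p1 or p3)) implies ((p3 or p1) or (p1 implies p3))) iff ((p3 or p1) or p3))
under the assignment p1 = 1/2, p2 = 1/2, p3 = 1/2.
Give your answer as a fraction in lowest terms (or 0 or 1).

not p3 = not 1/2 = 1/2
not p3 = not 1/2 = 1/2
not p2 = not 1/2 = 1/2
not p3 implies not p2 = 1/2 implies 1/2 = 1/2
not p3 iff (not p3 implies not p2) = 1/2 iff 1/2 = 1/2
not p3 = not 1/2 = 1/2
not not p3 = not 1/2 = 1/2
(not p3 iff (not p3 implies not p2)) or not not p3 = 1/2 or 1/2 = 1/2
p1 or p3 = 1/2 or 1/2 = 1/2
p1 iff (p1 or p3) = 1/2 iff 1/2 = 1/2
p3 or p1 = 1/2 or 1/2 = 1/2
p1 implies p3 = 1/2 implies 1/2 = 1/2
(p3 or p1) or (p1 implies p3) = 1/2 or 1/2 = 1/2
(p1 iff (p1 or p3)) implies ((p3 or p1) or (p1 implies p3)) = 1/2 implies 1/2 = 1/2
p3 or p1 = 1/2 or 1/2 = 1/2
(p3 or p1) or p3 = 1/2 or 1/2 = 1/2
((p1 iff (p1 or p3)) implies ((p3 or p1) or (p1 implies p3))) iff ((p3 or p1) or p3) = 1/2 iff 1/2 = 1/2
((not p3 iff (not p3 implies not p2)) or not not p3) implies (((p1 iff (p1 or p3)) implies ((p3 or p1) or (p1 implies p3))) iff ((p3 or p1) or p3)) = 1/2 implies 1/2 = 1/2

1/2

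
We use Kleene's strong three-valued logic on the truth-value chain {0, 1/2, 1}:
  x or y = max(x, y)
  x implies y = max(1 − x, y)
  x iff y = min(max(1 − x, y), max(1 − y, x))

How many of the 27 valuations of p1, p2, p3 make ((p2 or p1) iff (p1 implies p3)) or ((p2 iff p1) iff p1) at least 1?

9

value 1: 9 assignments (counts)
value 1/2: 14 assignments
value 0: 4 assignments
So 9 of the 27 assignments meet the threshold.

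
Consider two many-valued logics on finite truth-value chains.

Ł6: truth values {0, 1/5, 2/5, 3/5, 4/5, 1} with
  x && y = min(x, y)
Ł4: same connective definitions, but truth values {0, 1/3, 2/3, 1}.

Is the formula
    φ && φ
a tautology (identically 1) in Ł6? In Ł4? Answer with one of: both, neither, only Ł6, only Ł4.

neither

In Ł6: at φ = 0 the value is 0 — not a tautology.
In Ł4: at φ = 0 the value is 0 — not a tautology.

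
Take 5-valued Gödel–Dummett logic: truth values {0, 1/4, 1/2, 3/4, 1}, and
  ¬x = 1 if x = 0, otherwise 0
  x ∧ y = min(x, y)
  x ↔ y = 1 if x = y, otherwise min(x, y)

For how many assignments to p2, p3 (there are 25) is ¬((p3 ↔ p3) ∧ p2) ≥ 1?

5

value 1: 5 assignments (counts)
value 0: 20 assignments
So 5 of the 25 assignments meet the threshold.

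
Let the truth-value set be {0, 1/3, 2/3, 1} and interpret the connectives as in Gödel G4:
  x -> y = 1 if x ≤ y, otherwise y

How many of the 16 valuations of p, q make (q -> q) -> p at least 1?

p = 0, q = 0 ↦ 0  <
p = 0, q = 1/3 ↦ 0  <
p = 0, q = 2/3 ↦ 0  <
p = 0, q = 1 ↦ 0  <
p = 1/3, q = 0 ↦ 1/3  <
p = 1/3, q = 1/3 ↦ 1/3  <
p = 1/3, q = 2/3 ↦ 1/3  <
p = 1/3, q = 1 ↦ 1/3  <
p = 2/3, q = 0 ↦ 2/3  <
p = 2/3, q = 1/3 ↦ 2/3  <
p = 2/3, q = 2/3 ↦ 2/3  <
p = 2/3, q = 1 ↦ 2/3  <
p = 1, q = 0 ↦ 1  ≥
p = 1, q = 1/3 ↦ 1  ≥
p = 1, q = 2/3 ↦ 1  ≥
p = 1, q = 1 ↦ 1  ≥
So 4 of the 16 assignments meet the threshold.

4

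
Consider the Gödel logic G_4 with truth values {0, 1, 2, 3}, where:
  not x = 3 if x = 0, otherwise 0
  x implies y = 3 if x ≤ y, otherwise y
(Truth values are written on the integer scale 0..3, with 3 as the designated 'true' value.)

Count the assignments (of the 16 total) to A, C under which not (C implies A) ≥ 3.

A = 0, C = 0 ↦ 0  <
A = 0, C = 1 ↦ 3  ≥
A = 0, C = 2 ↦ 3  ≥
A = 0, C = 3 ↦ 3  ≥
A = 1, C = 0 ↦ 0  <
A = 1, C = 1 ↦ 0  <
A = 1, C = 2 ↦ 0  <
A = 1, C = 3 ↦ 0  <
A = 2, C = 0 ↦ 0  <
A = 2, C = 1 ↦ 0  <
A = 2, C = 2 ↦ 0  <
A = 2, C = 3 ↦ 0  <
A = 3, C = 0 ↦ 0  <
A = 3, C = 1 ↦ 0  <
A = 3, C = 2 ↦ 0  <
A = 3, C = 3 ↦ 0  <
So 3 of the 16 assignments meet the threshold.

3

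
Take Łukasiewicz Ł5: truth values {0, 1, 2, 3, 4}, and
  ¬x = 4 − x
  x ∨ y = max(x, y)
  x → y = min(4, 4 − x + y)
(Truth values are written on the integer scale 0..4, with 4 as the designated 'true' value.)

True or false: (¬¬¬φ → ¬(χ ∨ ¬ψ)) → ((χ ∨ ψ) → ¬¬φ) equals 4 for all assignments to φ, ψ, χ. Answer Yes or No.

No

Counterexample: take φ = 0, ψ = 3, χ = 0.
¬φ = ¬0 = 4
¬¬φ = ¬4 = 0
¬¬¬φ = ¬0 = 4
¬ψ = ¬3 = 1
χ ∨ ¬ψ = 0 ∨ 1 = 1
¬(χ ∨ ¬ψ) = ¬1 = 3
¬¬¬φ → ¬(χ ∨ ¬ψ) = 4 → 3 = 3
χ ∨ ψ = 0 ∨ 3 = 3
¬φ = ¬0 = 4
¬¬φ = ¬4 = 0
(χ ∨ ψ) → ¬¬φ = 3 → 0 = 1
(¬¬¬φ → ¬(χ ∨ ¬ψ)) → ((χ ∨ ψ) → ¬¬φ) = 3 → 1 = 2
This gives 2 ≠ 4.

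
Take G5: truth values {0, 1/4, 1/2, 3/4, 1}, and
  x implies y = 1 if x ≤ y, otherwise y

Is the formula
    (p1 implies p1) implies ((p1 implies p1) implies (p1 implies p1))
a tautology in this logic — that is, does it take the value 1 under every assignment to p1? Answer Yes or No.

Yes

p1 = 0 ↦ 1
p1 = 1/4 ↦ 1
p1 = 1/2 ↦ 1
p1 = 3/4 ↦ 1
p1 = 1 ↦ 1
Every assignment gives a value ≥ 1.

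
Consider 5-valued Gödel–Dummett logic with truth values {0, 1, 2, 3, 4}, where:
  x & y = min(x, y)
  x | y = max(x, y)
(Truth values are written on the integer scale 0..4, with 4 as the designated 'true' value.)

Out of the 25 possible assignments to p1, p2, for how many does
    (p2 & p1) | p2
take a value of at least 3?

value 4: 5 assignments (counts)
value 3: 5 assignments (counts)
value 2: 5 assignments
value 1: 5 assignments
value 0: 5 assignments
So 10 of the 25 assignments meet the threshold.

10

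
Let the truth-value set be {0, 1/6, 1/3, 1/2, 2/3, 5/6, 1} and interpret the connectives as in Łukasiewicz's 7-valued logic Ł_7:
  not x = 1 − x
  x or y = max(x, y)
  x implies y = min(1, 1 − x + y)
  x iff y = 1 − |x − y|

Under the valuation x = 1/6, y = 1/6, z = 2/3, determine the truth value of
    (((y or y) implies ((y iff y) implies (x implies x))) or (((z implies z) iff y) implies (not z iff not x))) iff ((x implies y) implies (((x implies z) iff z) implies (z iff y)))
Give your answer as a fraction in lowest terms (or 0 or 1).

y or y = 1/6 or 1/6 = 1/6
y iff y = 1/6 iff 1/6 = 1
x implies x = 1/6 implies 1/6 = 1
(y iff y) implies (x implies x) = 1 implies 1 = 1
(y or y) implies ((y iff y) implies (x implies x)) = 1/6 implies 1 = 1
z implies z = 2/3 implies 2/3 = 1
(z implies z) iff y = 1 iff 1/6 = 1/6
not z = not 2/3 = 1/3
not x = not 1/6 = 5/6
not z iff not x = 1/3 iff 5/6 = 1/2
((z implies z) iff y) implies (not z iff not x) = 1/6 implies 1/2 = 1
((y or y) implies ((y iff y) implies (x implies x))) or (((z implies z) iff y) implies (not z iff not x)) = 1 or 1 = 1
x implies y = 1/6 implies 1/6 = 1
x implies z = 1/6 implies 2/3 = 1
(x implies z) iff z = 1 iff 2/3 = 2/3
z iff y = 2/3 iff 1/6 = 1/2
((x implies z) iff z) implies (z iff y) = 2/3 implies 1/2 = 5/6
(x implies y) implies (((x implies z) iff z) implies (z iff y)) = 1 implies 5/6 = 5/6
(((y or y) implies ((y iff y) implies (x implies x))) or (((z implies z) iff y) implies (not z iff not x))) iff ((x implies y) implies (((x implies z) iff z) implies (z iff y))) = 1 iff 5/6 = 5/6

5/6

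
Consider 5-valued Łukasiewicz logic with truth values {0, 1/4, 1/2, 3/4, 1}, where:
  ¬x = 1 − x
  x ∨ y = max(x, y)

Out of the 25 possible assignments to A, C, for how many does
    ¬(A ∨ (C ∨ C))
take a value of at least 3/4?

value 1: 1 assignment (counts)
value 3/4: 3 assignments (counts)
value 1/2: 5 assignments
value 1/4: 7 assignments
value 0: 9 assignments
So 4 of the 25 assignments meet the threshold.

4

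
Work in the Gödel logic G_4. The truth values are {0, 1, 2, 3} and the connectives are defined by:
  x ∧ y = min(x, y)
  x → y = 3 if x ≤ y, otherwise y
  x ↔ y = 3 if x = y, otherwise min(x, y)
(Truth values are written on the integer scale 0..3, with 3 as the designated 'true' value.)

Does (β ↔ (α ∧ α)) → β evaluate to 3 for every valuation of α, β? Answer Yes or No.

Counterexample: take α = 0, β = 0.
α ∧ α = 0 ∧ 0 = 0
β ↔ (α ∧ α) = 0 ↔ 0 = 3
(β ↔ (α ∧ α)) → β = 3 → 0 = 0
This gives 0 ≠ 3.

No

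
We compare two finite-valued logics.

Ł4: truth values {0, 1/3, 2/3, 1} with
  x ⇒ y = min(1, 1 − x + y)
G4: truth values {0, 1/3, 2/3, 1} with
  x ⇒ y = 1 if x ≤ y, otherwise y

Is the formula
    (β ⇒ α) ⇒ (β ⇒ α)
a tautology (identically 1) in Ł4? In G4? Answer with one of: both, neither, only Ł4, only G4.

both

In Ł4: every assignment gives 1 — tautology.
In G4: every assignment gives 1 — tautology.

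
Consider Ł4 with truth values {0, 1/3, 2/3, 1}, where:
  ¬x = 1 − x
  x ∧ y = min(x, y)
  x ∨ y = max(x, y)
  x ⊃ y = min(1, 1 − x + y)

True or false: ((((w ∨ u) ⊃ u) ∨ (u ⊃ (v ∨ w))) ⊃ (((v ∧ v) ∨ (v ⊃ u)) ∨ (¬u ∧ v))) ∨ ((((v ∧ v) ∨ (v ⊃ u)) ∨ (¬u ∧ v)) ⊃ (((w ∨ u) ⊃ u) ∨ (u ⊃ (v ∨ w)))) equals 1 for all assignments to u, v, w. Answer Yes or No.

Yes

At u = 1, v = 2/3, w = 1, for instance:
w ∨ u = 1 ∨ 1 = 1
(w ∨ u) ⊃ u = 1 ⊃ 1 = 1
v ∨ w = 2/3 ∨ 1 = 1
u ⊃ (v ∨ w) = 1 ⊃ 1 = 1
((w ∨ u) ⊃ u) ∨ (u ⊃ (v ∨ w)) = 1 ∨ 1 = 1
v ∧ v = 2/3 ∧ 2/3 = 2/3
v ⊃ u = 2/3 ⊃ 1 = 1
(v ∧ v) ∨ (v ⊃ u) = 2/3 ∨ 1 = 1
¬u = ¬1 = 0
¬u ∧ v = 0 ∧ 2/3 = 0
((v ∧ v) ∨ (v ⊃ u)) ∨ (¬u ∧ v) = 1 ∨ 0 = 1
(((w ∨ u) ⊃ u) ∨ (u ⊃ (v ∨ w))) ⊃ (((v ∧ v) ∨ (v ⊃ u)) ∨ (¬u ∧ v)) = 1 ⊃ 1 = 1
(((v ∧ v) ∨ (v ⊃ u)) ∨ (¬u ∧ v)) ⊃ (((w ∨ u) ⊃ u) ∨ (u ⊃ (v ∨ w))) = 1 ⊃ 1 = 1
((((w ∨ u) ⊃ u) ∨ (u ⊃ (v ∨ w))) ⊃ (((v ∧ v) ∨ (v ⊃ u)) ∨ (¬u ∧ v))) ∨ ((((v ∧ v) ∨ (v ⊃ u)) ∨ (¬u ∧ v)) ⊃ (((w ∨ u) ⊃ u) ∨ (u ⊃ (v ∨ w)))) = 1 ∨ 1 = 1
and checking the remaining 63 assignments likewise gives ≥ 1 in every case.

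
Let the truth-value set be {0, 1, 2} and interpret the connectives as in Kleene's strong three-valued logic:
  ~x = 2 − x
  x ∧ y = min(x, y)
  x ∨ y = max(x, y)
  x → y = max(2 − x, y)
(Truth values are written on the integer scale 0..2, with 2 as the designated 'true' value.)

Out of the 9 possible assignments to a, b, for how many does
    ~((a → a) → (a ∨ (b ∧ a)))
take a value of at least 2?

3

a = 0, b = 0 ↦ 2  ≥
a = 0, b = 1 ↦ 2  ≥
a = 0, b = 2 ↦ 2  ≥
a = 1, b = 0 ↦ 1  <
a = 1, b = 1 ↦ 1  <
a = 1, b = 2 ↦ 1  <
a = 2, b = 0 ↦ 0  <
a = 2, b = 1 ↦ 0  <
a = 2, b = 2 ↦ 0  <
So 3 of the 9 assignments meet the threshold.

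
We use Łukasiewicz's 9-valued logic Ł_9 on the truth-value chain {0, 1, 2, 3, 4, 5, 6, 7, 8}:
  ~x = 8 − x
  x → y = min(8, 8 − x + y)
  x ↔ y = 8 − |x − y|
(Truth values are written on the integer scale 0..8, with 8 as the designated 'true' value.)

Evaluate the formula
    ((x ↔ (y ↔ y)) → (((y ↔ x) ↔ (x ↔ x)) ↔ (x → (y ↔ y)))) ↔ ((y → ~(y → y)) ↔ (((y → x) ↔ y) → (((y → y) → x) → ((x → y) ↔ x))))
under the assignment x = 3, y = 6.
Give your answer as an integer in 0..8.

y ↔ y = 6 ↔ 6 = 8
x ↔ (y ↔ y) = 3 ↔ 8 = 3
y ↔ x = 6 ↔ 3 = 5
x ↔ x = 3 ↔ 3 = 8
(y ↔ x) ↔ (x ↔ x) = 5 ↔ 8 = 5
y ↔ y = 6 ↔ 6 = 8
x → (y ↔ y) = 3 → 8 = 8
((y ↔ x) ↔ (x ↔ x)) ↔ (x → (y ↔ y)) = 5 ↔ 8 = 5
(x ↔ (y ↔ y)) → (((y ↔ x) ↔ (x ↔ x)) ↔ (x → (y ↔ y))) = 3 → 5 = 8
y → y = 6 → 6 = 8
~(y → y) = ~8 = 0
y → ~(y → y) = 6 → 0 = 2
y → x = 6 → 3 = 5
(y → x) ↔ y = 5 ↔ 6 = 7
y → y = 6 → 6 = 8
(y → y) → x = 8 → 3 = 3
x → y = 3 → 6 = 8
(x → y) ↔ x = 8 ↔ 3 = 3
((y → y) → x) → ((x → y) ↔ x) = 3 → 3 = 8
((y → x) ↔ y) → (((y → y) → x) → ((x → y) ↔ x)) = 7 → 8 = 8
(y → ~(y → y)) ↔ (((y → x) ↔ y) → (((y → y) → x) → ((x → y) ↔ x))) = 2 ↔ 8 = 2
((x ↔ (y ↔ y)) → (((y ↔ x) ↔ (x ↔ x)) ↔ (x → (y ↔ y)))) ↔ ((y → ~(y → y)) ↔ (((y → x) ↔ y) → (((y → y) → x) → ((x → y) ↔ x)))) = 8 ↔ 2 = 2

2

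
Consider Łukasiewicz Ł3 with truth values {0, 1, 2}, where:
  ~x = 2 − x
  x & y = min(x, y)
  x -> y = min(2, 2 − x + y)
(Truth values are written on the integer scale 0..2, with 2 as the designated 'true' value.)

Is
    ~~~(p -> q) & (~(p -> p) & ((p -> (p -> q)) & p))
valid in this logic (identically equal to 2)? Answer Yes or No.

Counterexample: take p = 0, q = 0.
p -> q = 0 -> 0 = 2
~(p -> q) = ~2 = 0
~~(p -> q) = ~0 = 2
~~~(p -> q) = ~2 = 0
p -> p = 0 -> 0 = 2
~(p -> p) = ~2 = 0
p -> q = 0 -> 0 = 2
p -> (p -> q) = 0 -> 2 = 2
(p -> (p -> q)) & p = 2 & 0 = 0
~(p -> p) & ((p -> (p -> q)) & p) = 0 & 0 = 0
~~~(p -> q) & (~(p -> p) & ((p -> (p -> q)) & p)) = 0 & 0 = 0
This gives 0 ≠ 2.

No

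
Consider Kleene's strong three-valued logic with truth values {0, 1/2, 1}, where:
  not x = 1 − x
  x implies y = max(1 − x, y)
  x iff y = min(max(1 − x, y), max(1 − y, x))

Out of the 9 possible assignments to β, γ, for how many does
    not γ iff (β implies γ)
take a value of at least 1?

β = 0, γ = 0 ↦ 1  ≥
β = 0, γ = 1/2 ↦ 1/2  <
β = 0, γ = 1 ↦ 0  <
β = 1/2, γ = 0 ↦ 1/2  <
β = 1/2, γ = 1/2 ↦ 1/2  <
β = 1/2, γ = 1 ↦ 0  <
β = 1, γ = 0 ↦ 0  <
β = 1, γ = 1/2 ↦ 1/2  <
β = 1, γ = 1 ↦ 0  <
So 1 of the 9 assignments meets the threshold.

1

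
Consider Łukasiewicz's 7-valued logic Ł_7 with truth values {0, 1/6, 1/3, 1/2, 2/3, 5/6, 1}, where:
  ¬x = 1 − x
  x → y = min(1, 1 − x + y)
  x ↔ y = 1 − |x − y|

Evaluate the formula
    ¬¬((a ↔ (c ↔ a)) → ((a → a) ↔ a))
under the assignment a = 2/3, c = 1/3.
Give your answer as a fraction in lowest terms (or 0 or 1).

c ↔ a = 1/3 ↔ 2/3 = 2/3
a ↔ (c ↔ a) = 2/3 ↔ 2/3 = 1
a → a = 2/3 → 2/3 = 1
(a → a) ↔ a = 1 ↔ 2/3 = 2/3
(a ↔ (c ↔ a)) → ((a → a) ↔ a) = 1 → 2/3 = 2/3
¬((a ↔ (c ↔ a)) → ((a → a) ↔ a)) = ¬2/3 = 1/3
¬¬((a ↔ (c ↔ a)) → ((a → a) ↔ a)) = ¬1/3 = 2/3

2/3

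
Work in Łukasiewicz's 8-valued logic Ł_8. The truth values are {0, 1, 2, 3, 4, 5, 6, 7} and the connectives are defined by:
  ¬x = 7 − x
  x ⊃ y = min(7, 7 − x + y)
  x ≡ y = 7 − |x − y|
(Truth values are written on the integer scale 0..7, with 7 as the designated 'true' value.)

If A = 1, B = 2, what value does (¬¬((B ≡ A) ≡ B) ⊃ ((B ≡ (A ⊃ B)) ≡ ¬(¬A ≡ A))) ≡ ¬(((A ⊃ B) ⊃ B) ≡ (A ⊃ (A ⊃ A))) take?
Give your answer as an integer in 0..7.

B ≡ A = 2 ≡ 1 = 6
(B ≡ A) ≡ B = 6 ≡ 2 = 3
¬((B ≡ A) ≡ B) = ¬3 = 4
¬¬((B ≡ A) ≡ B) = ¬4 = 3
A ⊃ B = 1 ⊃ 2 = 7
B ≡ (A ⊃ B) = 2 ≡ 7 = 2
¬A = ¬1 = 6
¬A ≡ A = 6 ≡ 1 = 2
¬(¬A ≡ A) = ¬2 = 5
(B ≡ (A ⊃ B)) ≡ ¬(¬A ≡ A) = 2 ≡ 5 = 4
¬¬((B ≡ A) ≡ B) ⊃ ((B ≡ (A ⊃ B)) ≡ ¬(¬A ≡ A)) = 3 ⊃ 4 = 7
A ⊃ B = 1 ⊃ 2 = 7
(A ⊃ B) ⊃ B = 7 ⊃ 2 = 2
A ⊃ A = 1 ⊃ 1 = 7
A ⊃ (A ⊃ A) = 1 ⊃ 7 = 7
((A ⊃ B) ⊃ B) ≡ (A ⊃ (A ⊃ A)) = 2 ≡ 7 = 2
¬(((A ⊃ B) ⊃ B) ≡ (A ⊃ (A ⊃ A))) = ¬2 = 5
(¬¬((B ≡ A) ≡ B) ⊃ ((B ≡ (A ⊃ B)) ≡ ¬(¬A ≡ A))) ≡ ¬(((A ⊃ B) ⊃ B) ≡ (A ⊃ (A ⊃ A))) = 7 ≡ 5 = 5

5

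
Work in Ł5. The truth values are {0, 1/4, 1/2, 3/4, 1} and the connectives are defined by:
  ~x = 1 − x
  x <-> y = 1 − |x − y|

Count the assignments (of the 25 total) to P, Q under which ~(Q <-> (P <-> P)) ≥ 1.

value 1: 5 assignments (counts)
value 3/4: 5 assignments
value 1/2: 5 assignments
value 1/4: 5 assignments
value 0: 5 assignments
So 5 of the 25 assignments meet the threshold.

5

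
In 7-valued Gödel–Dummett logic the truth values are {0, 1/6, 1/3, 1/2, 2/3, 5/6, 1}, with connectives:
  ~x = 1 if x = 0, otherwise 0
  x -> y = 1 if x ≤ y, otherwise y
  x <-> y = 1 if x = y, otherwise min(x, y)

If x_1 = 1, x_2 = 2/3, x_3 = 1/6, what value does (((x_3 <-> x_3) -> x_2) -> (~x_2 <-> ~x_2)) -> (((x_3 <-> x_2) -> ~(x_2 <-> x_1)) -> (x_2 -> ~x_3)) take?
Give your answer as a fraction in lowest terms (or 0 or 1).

1

x_3 <-> x_3 = 1/6 <-> 1/6 = 1
(x_3 <-> x_3) -> x_2 = 1 -> 2/3 = 2/3
~x_2 = ~2/3 = 0
~x_2 = ~2/3 = 0
~x_2 <-> ~x_2 = 0 <-> 0 = 1
((x_3 <-> x_3) -> x_2) -> (~x_2 <-> ~x_2) = 2/3 -> 1 = 1
x_3 <-> x_2 = 1/6 <-> 2/3 = 1/6
x_2 <-> x_1 = 2/3 <-> 1 = 2/3
~(x_2 <-> x_1) = ~2/3 = 0
(x_3 <-> x_2) -> ~(x_2 <-> x_1) = 1/6 -> 0 = 0
~x_3 = ~1/6 = 0
x_2 -> ~x_3 = 2/3 -> 0 = 0
((x_3 <-> x_2) -> ~(x_2 <-> x_1)) -> (x_2 -> ~x_3) = 0 -> 0 = 1
(((x_3 <-> x_3) -> x_2) -> (~x_2 <-> ~x_2)) -> (((x_3 <-> x_2) -> ~(x_2 <-> x_1)) -> (x_2 -> ~x_3)) = 1 -> 1 = 1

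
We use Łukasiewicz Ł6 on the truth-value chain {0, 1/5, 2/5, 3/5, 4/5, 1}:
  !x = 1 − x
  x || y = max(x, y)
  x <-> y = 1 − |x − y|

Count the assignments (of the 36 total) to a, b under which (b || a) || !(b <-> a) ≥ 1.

11

value 1: 11 assignments (counts)
value 4/5: 9 assignments
value 3/5: 7 assignments
value 2/5: 5 assignments
value 1/5: 3 assignments
value 0: 1 assignment
So 11 of the 36 assignments meet the threshold.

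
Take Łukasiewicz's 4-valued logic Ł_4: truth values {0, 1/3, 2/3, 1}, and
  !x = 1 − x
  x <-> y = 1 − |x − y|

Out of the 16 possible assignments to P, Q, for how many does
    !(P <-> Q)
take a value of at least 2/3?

P = 0, Q = 0 ↦ 0  <
P = 0, Q = 1/3 ↦ 1/3  <
P = 0, Q = 2/3 ↦ 2/3  ≥
P = 0, Q = 1 ↦ 1  ≥
P = 1/3, Q = 0 ↦ 1/3  <
P = 1/3, Q = 1/3 ↦ 0  <
P = 1/3, Q = 2/3 ↦ 1/3  <
P = 1/3, Q = 1 ↦ 2/3  ≥
P = 2/3, Q = 0 ↦ 2/3  ≥
P = 2/3, Q = 1/3 ↦ 1/3  <
P = 2/3, Q = 2/3 ↦ 0  <
P = 2/3, Q = 1 ↦ 1/3  <
P = 1, Q = 0 ↦ 1  ≥
P = 1, Q = 1/3 ↦ 2/3  ≥
P = 1, Q = 2/3 ↦ 1/3  <
P = 1, Q = 1 ↦ 0  <
So 6 of the 16 assignments meet the threshold.

6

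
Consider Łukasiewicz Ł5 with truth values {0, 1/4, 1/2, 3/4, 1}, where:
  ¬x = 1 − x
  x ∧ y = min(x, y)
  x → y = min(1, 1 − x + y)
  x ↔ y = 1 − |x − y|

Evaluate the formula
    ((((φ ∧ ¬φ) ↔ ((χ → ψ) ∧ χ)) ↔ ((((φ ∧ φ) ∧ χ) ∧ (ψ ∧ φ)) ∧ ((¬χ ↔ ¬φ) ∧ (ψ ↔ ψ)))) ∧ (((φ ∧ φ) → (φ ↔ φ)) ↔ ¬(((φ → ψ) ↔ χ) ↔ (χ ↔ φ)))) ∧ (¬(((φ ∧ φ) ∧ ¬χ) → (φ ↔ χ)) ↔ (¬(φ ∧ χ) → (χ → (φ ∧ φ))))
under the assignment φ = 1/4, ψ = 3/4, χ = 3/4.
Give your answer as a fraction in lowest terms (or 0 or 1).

1/4

¬φ = ¬1/4 = 3/4
φ ∧ ¬φ = 1/4 ∧ 3/4 = 1/4
χ → ψ = 3/4 → 3/4 = 1
(χ → ψ) ∧ χ = 1 ∧ 3/4 = 3/4
(φ ∧ ¬φ) ↔ ((χ → ψ) ∧ χ) = 1/4 ↔ 3/4 = 1/2
φ ∧ φ = 1/4 ∧ 1/4 = 1/4
(φ ∧ φ) ∧ χ = 1/4 ∧ 3/4 = 1/4
ψ ∧ φ = 3/4 ∧ 1/4 = 1/4
((φ ∧ φ) ∧ χ) ∧ (ψ ∧ φ) = 1/4 ∧ 1/4 = 1/4
¬χ = ¬3/4 = 1/4
¬φ = ¬1/4 = 3/4
¬χ ↔ ¬φ = 1/4 ↔ 3/4 = 1/2
ψ ↔ ψ = 3/4 ↔ 3/4 = 1
(¬χ ↔ ¬φ) ∧ (ψ ↔ ψ) = 1/2 ∧ 1 = 1/2
(((φ ∧ φ) ∧ χ) ∧ (ψ ∧ φ)) ∧ ((¬χ ↔ ¬φ) ∧ (ψ ↔ ψ)) = 1/4 ∧ 1/2 = 1/4
((φ ∧ ¬φ) ↔ ((χ → ψ) ∧ χ)) ↔ ((((φ ∧ φ) ∧ χ) ∧ (ψ ∧ φ)) ∧ ((¬χ ↔ ¬φ) ∧ (ψ ↔ ψ))) = 1/2 ↔ 1/4 = 3/4
φ ∧ φ = 1/4 ∧ 1/4 = 1/4
φ ↔ φ = 1/4 ↔ 1/4 = 1
(φ ∧ φ) → (φ ↔ φ) = 1/4 → 1 = 1
φ → ψ = 1/4 → 3/4 = 1
(φ → ψ) ↔ χ = 1 ↔ 3/4 = 3/4
χ ↔ φ = 3/4 ↔ 1/4 = 1/2
((φ → ψ) ↔ χ) ↔ (χ ↔ φ) = 3/4 ↔ 1/2 = 3/4
¬(((φ → ψ) ↔ χ) ↔ (χ ↔ φ)) = ¬3/4 = 1/4
((φ ∧ φ) → (φ ↔ φ)) ↔ ¬(((φ → ψ) ↔ χ) ↔ (χ ↔ φ)) = 1 ↔ 1/4 = 1/4
(((φ ∧ ¬φ) ↔ ((χ → ψ) ∧ χ)) ↔ ((((φ ∧ φ) ∧ χ) ∧ (ψ ∧ φ)) ∧ ((¬χ ↔ ¬φ) ∧ (ψ ↔ ψ)))) ∧ (((φ ∧ φ) → (φ ↔ φ)) ↔ ¬(((φ → ψ) ↔ χ) ↔ (χ ↔ φ))) = 3/4 ∧ 1/4 = 1/4
φ ∧ φ = 1/4 ∧ 1/4 = 1/4
¬χ = ¬3/4 = 1/4
(φ ∧ φ) ∧ ¬χ = 1/4 ∧ 1/4 = 1/4
φ ↔ χ = 1/4 ↔ 3/4 = 1/2
((φ ∧ φ) ∧ ¬χ) → (φ ↔ χ) = 1/4 → 1/2 = 1
¬(((φ ∧ φ) ∧ ¬χ) → (φ ↔ χ)) = ¬1 = 0
φ ∧ χ = 1/4 ∧ 3/4 = 1/4
¬(φ ∧ χ) = ¬1/4 = 3/4
φ ∧ φ = 1/4 ∧ 1/4 = 1/4
χ → (φ ∧ φ) = 3/4 → 1/4 = 1/2
¬(φ ∧ χ) → (χ → (φ ∧ φ)) = 3/4 → 1/2 = 3/4
¬(((φ ∧ φ) ∧ ¬χ) → (φ ↔ χ)) ↔ (¬(φ ∧ χ) → (χ → (φ ∧ φ))) = 0 ↔ 3/4 = 1/4
((((φ ∧ ¬φ) ↔ ((χ → ψ) ∧ χ)) ↔ ((((φ ∧ φ) ∧ χ) ∧ (ψ ∧ φ)) ∧ ((¬χ ↔ ¬φ) ∧ (ψ ↔ ψ)))) ∧ (((φ ∧ φ) → (φ ↔ φ)) ↔ ¬(((φ → ψ) ↔ χ) ↔ (χ ↔ φ)))) ∧ (¬(((φ ∧ φ) ∧ ¬χ) → (φ ↔ χ)) ↔ (¬(φ ∧ χ) → (χ → (φ ∧ φ)))) = 1/4 ∧ 1/4 = 1/4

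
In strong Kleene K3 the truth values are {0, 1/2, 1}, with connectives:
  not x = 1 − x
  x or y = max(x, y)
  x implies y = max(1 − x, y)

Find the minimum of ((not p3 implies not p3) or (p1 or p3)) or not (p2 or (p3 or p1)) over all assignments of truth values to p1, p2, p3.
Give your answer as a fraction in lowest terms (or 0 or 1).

Take p1 = 0, p2 = 0, p3 = 1/2:
not p3 = not 1/2 = 1/2
not p3 = not 1/2 = 1/2
not p3 implies not p3 = 1/2 implies 1/2 = 1/2
p1 or p3 = 0 or 1/2 = 1/2
(not p3 implies not p3) or (p1 or p3) = 1/2 or 1/2 = 1/2
p3 or p1 = 1/2 or 0 = 1/2
p2 or (p3 or p1) = 0 or 1/2 = 1/2
not (p2 or (p3 or p1)) = not 1/2 = 1/2
((not p3 implies not p3) or (p1 or p3)) or not (p2 or (p3 or p1)) = 1/2 or 1/2 = 1/2
No assignment yields a value below 1/2, so this is the minimum.

1/2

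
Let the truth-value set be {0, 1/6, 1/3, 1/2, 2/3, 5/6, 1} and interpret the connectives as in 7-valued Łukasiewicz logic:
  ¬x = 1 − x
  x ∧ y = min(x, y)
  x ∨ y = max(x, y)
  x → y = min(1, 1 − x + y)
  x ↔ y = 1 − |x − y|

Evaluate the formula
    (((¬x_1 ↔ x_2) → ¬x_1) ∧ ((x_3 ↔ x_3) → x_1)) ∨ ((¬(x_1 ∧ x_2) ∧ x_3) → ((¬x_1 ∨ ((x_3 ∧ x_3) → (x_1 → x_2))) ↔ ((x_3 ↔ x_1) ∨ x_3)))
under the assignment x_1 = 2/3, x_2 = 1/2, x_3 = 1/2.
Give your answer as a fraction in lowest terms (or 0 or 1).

1

¬x_1 = ¬2/3 = 1/3
¬x_1 ↔ x_2 = 1/3 ↔ 1/2 = 5/6
¬x_1 = ¬2/3 = 1/3
(¬x_1 ↔ x_2) → ¬x_1 = 5/6 → 1/3 = 1/2
x_3 ↔ x_3 = 1/2 ↔ 1/2 = 1
(x_3 ↔ x_3) → x_1 = 1 → 2/3 = 2/3
((¬x_1 ↔ x_2) → ¬x_1) ∧ ((x_3 ↔ x_3) → x_1) = 1/2 ∧ 2/3 = 1/2
x_1 ∧ x_2 = 2/3 ∧ 1/2 = 1/2
¬(x_1 ∧ x_2) = ¬1/2 = 1/2
¬(x_1 ∧ x_2) ∧ x_3 = 1/2 ∧ 1/2 = 1/2
¬x_1 = ¬2/3 = 1/3
x_3 ∧ x_3 = 1/2 ∧ 1/2 = 1/2
x_1 → x_2 = 2/3 → 1/2 = 5/6
(x_3 ∧ x_3) → (x_1 → x_2) = 1/2 → 5/6 = 1
¬x_1 ∨ ((x_3 ∧ x_3) → (x_1 → x_2)) = 1/3 ∨ 1 = 1
x_3 ↔ x_1 = 1/2 ↔ 2/3 = 5/6
(x_3 ↔ x_1) ∨ x_3 = 5/6 ∨ 1/2 = 5/6
(¬x_1 ∨ ((x_3 ∧ x_3) → (x_1 → x_2))) ↔ ((x_3 ↔ x_1) ∨ x_3) = 1 ↔ 5/6 = 5/6
(¬(x_1 ∧ x_2) ∧ x_3) → ((¬x_1 ∨ ((x_3 ∧ x_3) → (x_1 → x_2))) ↔ ((x_3 ↔ x_1) ∨ x_3)) = 1/2 → 5/6 = 1
(((¬x_1 ↔ x_2) → ¬x_1) ∧ ((x_3 ↔ x_3) → x_1)) ∨ ((¬(x_1 ∧ x_2) ∧ x_3) → ((¬x_1 ∨ ((x_3 ∧ x_3) → (x_1 → x_2))) ↔ ((x_3 ↔ x_1) ∨ x_3))) = 1/2 ∨ 1 = 1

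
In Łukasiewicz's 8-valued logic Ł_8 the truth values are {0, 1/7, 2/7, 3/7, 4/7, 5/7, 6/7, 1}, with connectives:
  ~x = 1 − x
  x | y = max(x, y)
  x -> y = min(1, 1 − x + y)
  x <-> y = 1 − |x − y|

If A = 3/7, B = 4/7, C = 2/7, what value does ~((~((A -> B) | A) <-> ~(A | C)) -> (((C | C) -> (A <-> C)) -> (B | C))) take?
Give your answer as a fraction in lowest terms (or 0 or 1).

0

A -> B = 3/7 -> 4/7 = 1
(A -> B) | A = 1 | 3/7 = 1
~((A -> B) | A) = ~1 = 0
A | C = 3/7 | 2/7 = 3/7
~(A | C) = ~3/7 = 4/7
~((A -> B) | A) <-> ~(A | C) = 0 <-> 4/7 = 3/7
C | C = 2/7 | 2/7 = 2/7
A <-> C = 3/7 <-> 2/7 = 6/7
(C | C) -> (A <-> C) = 2/7 -> 6/7 = 1
B | C = 4/7 | 2/7 = 4/7
((C | C) -> (A <-> C)) -> (B | C) = 1 -> 4/7 = 4/7
(~((A -> B) | A) <-> ~(A | C)) -> (((C | C) -> (A <-> C)) -> (B | C)) = 3/7 -> 4/7 = 1
~((~((A -> B) | A) <-> ~(A | C)) -> (((C | C) -> (A <-> C)) -> (B | C))) = ~1 = 0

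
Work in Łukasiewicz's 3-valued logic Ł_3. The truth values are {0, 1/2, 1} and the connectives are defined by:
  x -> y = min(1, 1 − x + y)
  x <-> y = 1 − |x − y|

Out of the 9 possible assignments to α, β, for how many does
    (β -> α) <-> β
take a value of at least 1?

2

α = 0, β = 0 ↦ 0  <
α = 0, β = 1/2 ↦ 1  ≥
α = 0, β = 1 ↦ 0  <
α = 1/2, β = 0 ↦ 0  <
α = 1/2, β = 1/2 ↦ 1/2  <
α = 1/2, β = 1 ↦ 1/2  <
α = 1, β = 0 ↦ 0  <
α = 1, β = 1/2 ↦ 1/2  <
α = 1, β = 1 ↦ 1  ≥
So 2 of the 9 assignments meet the threshold.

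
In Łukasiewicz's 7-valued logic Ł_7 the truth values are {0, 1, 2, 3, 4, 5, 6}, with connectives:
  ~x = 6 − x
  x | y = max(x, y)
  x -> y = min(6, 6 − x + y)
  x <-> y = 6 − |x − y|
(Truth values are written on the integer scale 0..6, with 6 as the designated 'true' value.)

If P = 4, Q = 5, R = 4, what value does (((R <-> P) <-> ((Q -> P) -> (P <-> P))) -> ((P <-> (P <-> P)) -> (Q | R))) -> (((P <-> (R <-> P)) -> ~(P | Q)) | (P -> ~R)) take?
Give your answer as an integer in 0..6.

4

R <-> P = 4 <-> 4 = 6
Q -> P = 5 -> 4 = 5
P <-> P = 4 <-> 4 = 6
(Q -> P) -> (P <-> P) = 5 -> 6 = 6
(R <-> P) <-> ((Q -> P) -> (P <-> P)) = 6 <-> 6 = 6
P <-> P = 4 <-> 4 = 6
P <-> (P <-> P) = 4 <-> 6 = 4
Q | R = 5 | 4 = 5
(P <-> (P <-> P)) -> (Q | R) = 4 -> 5 = 6
((R <-> P) <-> ((Q -> P) -> (P <-> P))) -> ((P <-> (P <-> P)) -> (Q | R)) = 6 -> 6 = 6
R <-> P = 4 <-> 4 = 6
P <-> (R <-> P) = 4 <-> 6 = 4
P | Q = 4 | 5 = 5
~(P | Q) = ~5 = 1
(P <-> (R <-> P)) -> ~(P | Q) = 4 -> 1 = 3
~R = ~4 = 2
P -> ~R = 4 -> 2 = 4
((P <-> (R <-> P)) -> ~(P | Q)) | (P -> ~R) = 3 | 4 = 4
(((R <-> P) <-> ((Q -> P) -> (P <-> P))) -> ((P <-> (P <-> P)) -> (Q | R))) -> (((P <-> (R <-> P)) -> ~(P | Q)) | (P -> ~R)) = 6 -> 4 = 4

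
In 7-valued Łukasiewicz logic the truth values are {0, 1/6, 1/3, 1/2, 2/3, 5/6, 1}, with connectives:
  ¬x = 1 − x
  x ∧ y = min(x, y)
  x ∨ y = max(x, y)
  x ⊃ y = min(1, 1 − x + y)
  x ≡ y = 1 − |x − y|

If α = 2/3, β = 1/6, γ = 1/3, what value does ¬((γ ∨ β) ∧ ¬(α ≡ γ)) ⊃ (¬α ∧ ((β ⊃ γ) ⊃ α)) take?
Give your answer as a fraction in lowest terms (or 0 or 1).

γ ∨ β = 1/3 ∨ 1/6 = 1/3
α ≡ γ = 2/3 ≡ 1/3 = 2/3
¬(α ≡ γ) = ¬2/3 = 1/3
(γ ∨ β) ∧ ¬(α ≡ γ) = 1/3 ∧ 1/3 = 1/3
¬((γ ∨ β) ∧ ¬(α ≡ γ)) = ¬1/3 = 2/3
¬α = ¬2/3 = 1/3
β ⊃ γ = 1/6 ⊃ 1/3 = 1
(β ⊃ γ) ⊃ α = 1 ⊃ 2/3 = 2/3
¬α ∧ ((β ⊃ γ) ⊃ α) = 1/3 ∧ 2/3 = 1/3
¬((γ ∨ β) ∧ ¬(α ≡ γ)) ⊃ (¬α ∧ ((β ⊃ γ) ⊃ α)) = 2/3 ⊃ 1/3 = 2/3

2/3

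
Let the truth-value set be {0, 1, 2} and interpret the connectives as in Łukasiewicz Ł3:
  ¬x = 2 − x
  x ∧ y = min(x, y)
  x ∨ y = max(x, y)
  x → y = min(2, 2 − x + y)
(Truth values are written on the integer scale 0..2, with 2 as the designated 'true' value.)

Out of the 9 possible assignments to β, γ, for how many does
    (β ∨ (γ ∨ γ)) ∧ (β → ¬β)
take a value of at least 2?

β = 0, γ = 0 ↦ 0  <
β = 0, γ = 1 ↦ 1  <
β = 0, γ = 2 ↦ 2  ≥
β = 1, γ = 0 ↦ 1  <
β = 1, γ = 1 ↦ 1  <
β = 1, γ = 2 ↦ 2  ≥
β = 2, γ = 0 ↦ 0  <
β = 2, γ = 1 ↦ 0  <
β = 2, γ = 2 ↦ 0  <
So 2 of the 9 assignments meet the threshold.

2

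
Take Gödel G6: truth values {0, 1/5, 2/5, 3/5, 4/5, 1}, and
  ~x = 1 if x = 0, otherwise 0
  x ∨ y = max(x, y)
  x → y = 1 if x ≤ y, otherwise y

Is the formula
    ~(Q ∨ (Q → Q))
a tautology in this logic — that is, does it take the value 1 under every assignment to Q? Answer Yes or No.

Counterexample: take Q = 0.
Q → Q = 0 → 0 = 1
Q ∨ (Q → Q) = 0 ∨ 1 = 1
~(Q ∨ (Q → Q)) = ~1 = 0
This gives 0 ≠ 1.

No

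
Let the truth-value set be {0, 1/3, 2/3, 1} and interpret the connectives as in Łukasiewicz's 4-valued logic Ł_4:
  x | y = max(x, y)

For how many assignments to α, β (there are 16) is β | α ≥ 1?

7

α = 0, β = 0 ↦ 0  <
α = 0, β = 1/3 ↦ 1/3  <
α = 0, β = 2/3 ↦ 2/3  <
α = 0, β = 1 ↦ 1  ≥
α = 1/3, β = 0 ↦ 1/3  <
α = 1/3, β = 1/3 ↦ 1/3  <
α = 1/3, β = 2/3 ↦ 2/3  <
α = 1/3, β = 1 ↦ 1  ≥
α = 2/3, β = 0 ↦ 2/3  <
α = 2/3, β = 1/3 ↦ 2/3  <
α = 2/3, β = 2/3 ↦ 2/3  <
α = 2/3, β = 1 ↦ 1  ≥
α = 1, β = 0 ↦ 1  ≥
α = 1, β = 1/3 ↦ 1  ≥
α = 1, β = 2/3 ↦ 1  ≥
α = 1, β = 1 ↦ 1  ≥
So 7 of the 16 assignments meet the threshold.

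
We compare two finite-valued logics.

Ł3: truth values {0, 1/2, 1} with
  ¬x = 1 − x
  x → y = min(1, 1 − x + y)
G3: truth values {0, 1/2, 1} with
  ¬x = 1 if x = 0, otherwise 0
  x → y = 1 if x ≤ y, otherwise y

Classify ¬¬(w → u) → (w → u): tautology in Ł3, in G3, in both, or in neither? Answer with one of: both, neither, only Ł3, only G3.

only Ł3

In Ł3: every assignment gives 1 — tautology.
In G3: at u = 1/2, w = 1 the value is 1/2 — not a tautology.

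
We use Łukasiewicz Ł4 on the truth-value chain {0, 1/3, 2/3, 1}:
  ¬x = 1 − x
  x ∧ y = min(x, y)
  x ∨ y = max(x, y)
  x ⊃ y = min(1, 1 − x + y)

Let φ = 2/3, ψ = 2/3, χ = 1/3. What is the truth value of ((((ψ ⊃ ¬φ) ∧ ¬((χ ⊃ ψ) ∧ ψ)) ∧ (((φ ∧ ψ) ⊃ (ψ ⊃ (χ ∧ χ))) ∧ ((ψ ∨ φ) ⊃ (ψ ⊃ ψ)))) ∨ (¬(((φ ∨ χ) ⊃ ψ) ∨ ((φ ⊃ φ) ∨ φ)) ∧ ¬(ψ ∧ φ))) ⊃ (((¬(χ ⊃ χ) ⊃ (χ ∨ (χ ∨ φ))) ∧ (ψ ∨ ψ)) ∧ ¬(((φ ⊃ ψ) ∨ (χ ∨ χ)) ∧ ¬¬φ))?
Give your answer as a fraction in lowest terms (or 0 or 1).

¬φ = ¬2/3 = 1/3
ψ ⊃ ¬φ = 2/3 ⊃ 1/3 = 2/3
χ ⊃ ψ = 1/3 ⊃ 2/3 = 1
(χ ⊃ ψ) ∧ ψ = 1 ∧ 2/3 = 2/3
¬((χ ⊃ ψ) ∧ ψ) = ¬2/3 = 1/3
(ψ ⊃ ¬φ) ∧ ¬((χ ⊃ ψ) ∧ ψ) = 2/3 ∧ 1/3 = 1/3
φ ∧ ψ = 2/3 ∧ 2/3 = 2/3
χ ∧ χ = 1/3 ∧ 1/3 = 1/3
ψ ⊃ (χ ∧ χ) = 2/3 ⊃ 1/3 = 2/3
(φ ∧ ψ) ⊃ (ψ ⊃ (χ ∧ χ)) = 2/3 ⊃ 2/3 = 1
ψ ∨ φ = 2/3 ∨ 2/3 = 2/3
ψ ⊃ ψ = 2/3 ⊃ 2/3 = 1
(ψ ∨ φ) ⊃ (ψ ⊃ ψ) = 2/3 ⊃ 1 = 1
((φ ∧ ψ) ⊃ (ψ ⊃ (χ ∧ χ))) ∧ ((ψ ∨ φ) ⊃ (ψ ⊃ ψ)) = 1 ∧ 1 = 1
((ψ ⊃ ¬φ) ∧ ¬((χ ⊃ ψ) ∧ ψ)) ∧ (((φ ∧ ψ) ⊃ (ψ ⊃ (χ ∧ χ))) ∧ ((ψ ∨ φ) ⊃ (ψ ⊃ ψ))) = 1/3 ∧ 1 = 1/3
φ ∨ χ = 2/3 ∨ 1/3 = 2/3
(φ ∨ χ) ⊃ ψ = 2/3 ⊃ 2/3 = 1
φ ⊃ φ = 2/3 ⊃ 2/3 = 1
(φ ⊃ φ) ∨ φ = 1 ∨ 2/3 = 1
((φ ∨ χ) ⊃ ψ) ∨ ((φ ⊃ φ) ∨ φ) = 1 ∨ 1 = 1
¬(((φ ∨ χ) ⊃ ψ) ∨ ((φ ⊃ φ) ∨ φ)) = ¬1 = 0
ψ ∧ φ = 2/3 ∧ 2/3 = 2/3
¬(ψ ∧ φ) = ¬2/3 = 1/3
¬(((φ ∨ χ) ⊃ ψ) ∨ ((φ ⊃ φ) ∨ φ)) ∧ ¬(ψ ∧ φ) = 0 ∧ 1/3 = 0
(((ψ ⊃ ¬φ) ∧ ¬((χ ⊃ ψ) ∧ ψ)) ∧ (((φ ∧ ψ) ⊃ (ψ ⊃ (χ ∧ χ))) ∧ ((ψ ∨ φ) ⊃ (ψ ⊃ ψ)))) ∨ (¬(((φ ∨ χ) ⊃ ψ) ∨ ((φ ⊃ φ) ∨ φ)) ∧ ¬(ψ ∧ φ)) = 1/3 ∨ 0 = 1/3
χ ⊃ χ = 1/3 ⊃ 1/3 = 1
¬(χ ⊃ χ) = ¬1 = 0
χ ∨ φ = 1/3 ∨ 2/3 = 2/3
χ ∨ (χ ∨ φ) = 1/3 ∨ 2/3 = 2/3
¬(χ ⊃ χ) ⊃ (χ ∨ (χ ∨ φ)) = 0 ⊃ 2/3 = 1
ψ ∨ ψ = 2/3 ∨ 2/3 = 2/3
(¬(χ ⊃ χ) ⊃ (χ ∨ (χ ∨ φ))) ∧ (ψ ∨ ψ) = 1 ∧ 2/3 = 2/3
φ ⊃ ψ = 2/3 ⊃ 2/3 = 1
χ ∨ χ = 1/3 ∨ 1/3 = 1/3
(φ ⊃ ψ) ∨ (χ ∨ χ) = 1 ∨ 1/3 = 1
¬φ = ¬2/3 = 1/3
¬¬φ = ¬1/3 = 2/3
((φ ⊃ ψ) ∨ (χ ∨ χ)) ∧ ¬¬φ = 1 ∧ 2/3 = 2/3
¬(((φ ⊃ ψ) ∨ (χ ∨ χ)) ∧ ¬¬φ) = ¬2/3 = 1/3
((¬(χ ⊃ χ) ⊃ (χ ∨ (χ ∨ φ))) ∧ (ψ ∨ ψ)) ∧ ¬(((φ ⊃ ψ) ∨ (χ ∨ χ)) ∧ ¬¬φ) = 2/3 ∧ 1/3 = 1/3
((((ψ ⊃ ¬φ) ∧ ¬((χ ⊃ ψ) ∧ ψ)) ∧ (((φ ∧ ψ) ⊃ (ψ ⊃ (χ ∧ χ))) ∧ ((ψ ∨ φ) ⊃ (ψ ⊃ ψ)))) ∨ (¬(((φ ∨ χ) ⊃ ψ) ∨ ((φ ⊃ φ) ∨ φ)) ∧ ¬(ψ ∧ φ))) ⊃ (((¬(χ ⊃ χ) ⊃ (χ ∨ (χ ∨ φ))) ∧ (ψ ∨ ψ)) ∧ ¬(((φ ⊃ ψ) ∨ (χ ∨ χ)) ∧ ¬¬φ)) = 1/3 ⊃ 1/3 = 1

1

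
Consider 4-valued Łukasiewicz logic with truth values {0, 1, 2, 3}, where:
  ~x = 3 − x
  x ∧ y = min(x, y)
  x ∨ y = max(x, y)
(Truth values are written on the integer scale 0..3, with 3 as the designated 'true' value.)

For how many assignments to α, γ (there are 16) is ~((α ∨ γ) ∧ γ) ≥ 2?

8

α = 0, γ = 0 ↦ 3  ≥
α = 0, γ = 1 ↦ 2  ≥
α = 0, γ = 2 ↦ 1  <
α = 0, γ = 3 ↦ 0  <
α = 1, γ = 0 ↦ 3  ≥
α = 1, γ = 1 ↦ 2  ≥
α = 1, γ = 2 ↦ 1  <
α = 1, γ = 3 ↦ 0  <
α = 2, γ = 0 ↦ 3  ≥
α = 2, γ = 1 ↦ 2  ≥
α = 2, γ = 2 ↦ 1  <
α = 2, γ = 3 ↦ 0  <
α = 3, γ = 0 ↦ 3  ≥
α = 3, γ = 1 ↦ 2  ≥
α = 3, γ = 2 ↦ 1  <
α = 3, γ = 3 ↦ 0  <
So 8 of the 16 assignments meet the threshold.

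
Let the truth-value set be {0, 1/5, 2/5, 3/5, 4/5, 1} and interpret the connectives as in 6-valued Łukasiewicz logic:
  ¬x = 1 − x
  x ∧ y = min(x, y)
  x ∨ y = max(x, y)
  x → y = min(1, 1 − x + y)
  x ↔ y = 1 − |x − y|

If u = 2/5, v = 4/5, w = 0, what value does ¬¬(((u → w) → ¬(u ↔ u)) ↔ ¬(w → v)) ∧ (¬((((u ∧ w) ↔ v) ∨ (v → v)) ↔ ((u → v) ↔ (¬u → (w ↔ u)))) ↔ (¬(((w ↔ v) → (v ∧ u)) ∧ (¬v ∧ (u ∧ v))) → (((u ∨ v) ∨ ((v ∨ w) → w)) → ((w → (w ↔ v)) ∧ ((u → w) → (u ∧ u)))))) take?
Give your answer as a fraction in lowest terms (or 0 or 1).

u → w = 2/5 → 0 = 3/5
u ↔ u = 2/5 ↔ 2/5 = 1
¬(u ↔ u) = ¬1 = 0
(u → w) → ¬(u ↔ u) = 3/5 → 0 = 2/5
w → v = 0 → 4/5 = 1
¬(w → v) = ¬1 = 0
((u → w) → ¬(u ↔ u)) ↔ ¬(w → v) = 2/5 ↔ 0 = 3/5
¬(((u → w) → ¬(u ↔ u)) ↔ ¬(w → v)) = ¬3/5 = 2/5
¬¬(((u → w) → ¬(u ↔ u)) ↔ ¬(w → v)) = ¬2/5 = 3/5
u ∧ w = 2/5 ∧ 0 = 0
(u ∧ w) ↔ v = 0 ↔ 4/5 = 1/5
v → v = 4/5 → 4/5 = 1
((u ∧ w) ↔ v) ∨ (v → v) = 1/5 ∨ 1 = 1
u → v = 2/5 → 4/5 = 1
¬u = ¬2/5 = 3/5
w ↔ u = 0 ↔ 2/5 = 3/5
¬u → (w ↔ u) = 3/5 → 3/5 = 1
(u → v) ↔ (¬u → (w ↔ u)) = 1 ↔ 1 = 1
(((u ∧ w) ↔ v) ∨ (v → v)) ↔ ((u → v) ↔ (¬u → (w ↔ u))) = 1 ↔ 1 = 1
¬((((u ∧ w) ↔ v) ∨ (v → v)) ↔ ((u → v) ↔ (¬u → (w ↔ u)))) = ¬1 = 0
w ↔ v = 0 ↔ 4/5 = 1/5
v ∧ u = 4/5 ∧ 2/5 = 2/5
(w ↔ v) → (v ∧ u) = 1/5 → 2/5 = 1
¬v = ¬4/5 = 1/5
u ∧ v = 2/5 ∧ 4/5 = 2/5
¬v ∧ (u ∧ v) = 1/5 ∧ 2/5 = 1/5
((w ↔ v) → (v ∧ u)) ∧ (¬v ∧ (u ∧ v)) = 1 ∧ 1/5 = 1/5
¬(((w ↔ v) → (v ∧ u)) ∧ (¬v ∧ (u ∧ v))) = ¬1/5 = 4/5
u ∨ v = 2/5 ∨ 4/5 = 4/5
v ∨ w = 4/5 ∨ 0 = 4/5
(v ∨ w) → w = 4/5 → 0 = 1/5
(u ∨ v) ∨ ((v ∨ w) → w) = 4/5 ∨ 1/5 = 4/5
w ↔ v = 0 ↔ 4/5 = 1/5
w → (w ↔ v) = 0 → 1/5 = 1
u → w = 2/5 → 0 = 3/5
u ∧ u = 2/5 ∧ 2/5 = 2/5
(u → w) → (u ∧ u) = 3/5 → 2/5 = 4/5
(w → (w ↔ v)) ∧ ((u → w) → (u ∧ u)) = 1 ∧ 4/5 = 4/5
((u ∨ v) ∨ ((v ∨ w) → w)) → ((w → (w ↔ v)) ∧ ((u → w) → (u ∧ u))) = 4/5 → 4/5 = 1
¬(((w ↔ v) → (v ∧ u)) ∧ (¬v ∧ (u ∧ v))) → (((u ∨ v) ∨ ((v ∨ w) → w)) → ((w → (w ↔ v)) ∧ ((u → w) → (u ∧ u)))) = 4/5 → 1 = 1
¬((((u ∧ w) ↔ v) ∨ (v → v)) ↔ ((u → v) ↔ (¬u → (w ↔ u)))) ↔ (¬(((w ↔ v) → (v ∧ u)) ∧ (¬v ∧ (u ∧ v))) → (((u ∨ v) ∨ ((v ∨ w) → w)) → ((w → (w ↔ v)) ∧ ((u → w) → (u ∧ u))))) = 0 ↔ 1 = 0
¬¬(((u → w) → ¬(u ↔ u)) ↔ ¬(w → v)) ∧ (¬((((u ∧ w) ↔ v) ∨ (v → v)) ↔ ((u → v) ↔ (¬u → (w ↔ u)))) ↔ (¬(((w ↔ v) → (v ∧ u)) ∧ (¬v ∧ (u ∧ v))) → (((u ∨ v) ∨ ((v ∨ w) → w)) → ((w → (w ↔ v)) ∧ ((u → w) → (u ∧ u)))))) = 3/5 ∧ 0 = 0

0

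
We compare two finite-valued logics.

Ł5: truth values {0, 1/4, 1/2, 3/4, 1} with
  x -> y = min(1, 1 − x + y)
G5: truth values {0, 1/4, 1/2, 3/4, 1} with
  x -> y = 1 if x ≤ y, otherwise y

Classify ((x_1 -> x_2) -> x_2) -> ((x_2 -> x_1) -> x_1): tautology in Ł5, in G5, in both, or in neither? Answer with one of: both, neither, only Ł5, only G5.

only Ł5

In Ł5: every assignment gives 1 — tautology.
In G5: at x_1 = 1/4, x_2 = 0 the value is 1/4 — not a tautology.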